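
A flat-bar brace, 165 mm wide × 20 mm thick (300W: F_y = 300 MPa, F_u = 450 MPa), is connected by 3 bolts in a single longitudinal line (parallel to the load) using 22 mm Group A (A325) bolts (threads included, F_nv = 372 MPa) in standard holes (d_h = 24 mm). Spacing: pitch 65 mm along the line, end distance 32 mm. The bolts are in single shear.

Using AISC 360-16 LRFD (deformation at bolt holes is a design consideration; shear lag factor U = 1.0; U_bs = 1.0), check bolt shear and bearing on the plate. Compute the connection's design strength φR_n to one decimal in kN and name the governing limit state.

Bolt shear: A_b = π(22)²/4 = 380.13 mm². φR_n = 0.75 × 372 × 380.13 × 3 × 1 = 318.2 kN.
Bearing (20 mm plate, F_u = 450 MPa): end bolts L_c = 32 − 24/2 = 20, R_n = min(1.2×20×20×450, 2.4×22×20×450) = 216 kN/bolt; interior L_c = 65 − 24 = 41, R_n = 442.8 kN/bolt. φR_n = 0.75 × (1×216 + 2×442.8) = 826.2 kN.
Governing: min(318.2, 826.2) = 318.2 kN → bolt shear.

318.2 kN (bolt shear governs)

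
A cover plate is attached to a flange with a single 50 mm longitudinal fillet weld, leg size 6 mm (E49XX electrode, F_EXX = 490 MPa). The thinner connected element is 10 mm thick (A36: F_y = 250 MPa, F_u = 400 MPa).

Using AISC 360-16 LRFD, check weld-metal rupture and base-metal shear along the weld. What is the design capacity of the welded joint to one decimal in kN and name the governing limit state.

Weld metal: throat = 0.707×6 = 4.242 mm, L = 50 mm. φR_n = 0.75 × 0.6 × 490 × 4.242 × 50 = 46.8 kN.
Base metal shear (10 mm plate): yield φR_n = 1.0×0.6×250×10×50 = 75.0 kN; rupture φR_n = 0.75×0.6×400×10×50 = 90.0 kN; take 75.0 kN (yield).
Governing: min(46.8, 75.0) = 46.8 kN → weld metal.

46.8 kN (weld metal governs)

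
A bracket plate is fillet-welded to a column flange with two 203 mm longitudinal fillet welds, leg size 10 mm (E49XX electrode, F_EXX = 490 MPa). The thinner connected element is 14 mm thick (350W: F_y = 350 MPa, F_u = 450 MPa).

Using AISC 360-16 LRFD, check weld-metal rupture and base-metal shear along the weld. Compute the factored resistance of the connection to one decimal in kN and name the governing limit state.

632.9 kN (weld metal governs)

Weld metal: throat = 0.707×10 = 7.07 mm, L = 2×203 = 406 mm. φR_n = 0.75 × 0.6 × 490 × 7.07 × 406 = 632.9 kN.
Base metal shear (14 mm plate): yield φR_n = 1.0×0.6×350×14×406 = 1193.6 kN; rupture φR_n = 0.75×0.6×450×14×406 = 1151.0 kN; take 1151.0 kN (rupture).
Governing: min(632.9, 1151.0) = 632.9 kN → weld metal.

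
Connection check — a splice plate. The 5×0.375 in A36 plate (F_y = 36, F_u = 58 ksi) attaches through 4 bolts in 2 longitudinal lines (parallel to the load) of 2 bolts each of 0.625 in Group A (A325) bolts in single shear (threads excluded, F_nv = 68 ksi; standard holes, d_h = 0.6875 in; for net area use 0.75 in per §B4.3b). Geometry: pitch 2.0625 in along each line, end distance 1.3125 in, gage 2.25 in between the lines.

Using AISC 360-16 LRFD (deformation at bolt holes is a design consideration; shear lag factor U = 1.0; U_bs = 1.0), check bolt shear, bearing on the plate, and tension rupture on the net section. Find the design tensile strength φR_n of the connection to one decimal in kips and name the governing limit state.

57.1 kips (net-section rupture governs)

Bolt shear: A_b = π(0.625)²/4 = 0.3068 in². φR_n = 0.75 × 68 × 0.3068 × 4 × 1 = 62.6 kips.
Bearing (0.375 in plate, F_u = 58 ksi): end bolts L_c = 1.3125 − 0.6875/2 = 0.96875, R_n = min(1.2×0.96875×0.375×58, 2.4×0.625×0.375×58) = 25.284 kips/bolt; interior L_c = 2.0625 − 0.6875 = 1.375, R_n = 32.625 kips/bolt. φR_n = 0.75 × (2×25.284 + 2×32.625) = 86.9 kips.
Tension rupture (net): A_n = (5 − 2×0.75)×0.375 = 1.3125 in² (U = 1.0, A_e = A_n). φR_n = 0.75 × 58 × 1.3125 = 57.1 kips.
Governing: min(62.6, 86.9, 57.1) = 57.1 kips → net-section rupture.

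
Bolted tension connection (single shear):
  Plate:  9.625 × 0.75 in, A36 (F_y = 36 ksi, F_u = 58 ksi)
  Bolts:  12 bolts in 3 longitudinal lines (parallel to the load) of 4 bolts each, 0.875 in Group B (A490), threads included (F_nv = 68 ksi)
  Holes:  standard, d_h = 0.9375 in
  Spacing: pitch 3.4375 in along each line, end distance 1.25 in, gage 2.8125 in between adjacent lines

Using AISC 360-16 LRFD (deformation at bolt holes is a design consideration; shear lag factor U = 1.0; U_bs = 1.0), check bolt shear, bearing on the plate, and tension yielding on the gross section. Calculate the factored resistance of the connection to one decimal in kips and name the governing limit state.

233.9 kips (gross-section yield governs)

Bolt shear: A_b = π(0.875)²/4 = 0.60132 in². φR_n = 0.75 × 68 × 0.60132 × 12 × 1 = 368.0 kips.
Bearing (0.75 in plate, F_u = 58 ksi): end bolts L_c = 1.25 − 0.9375/2 = 0.78125, R_n = min(1.2×0.78125×0.75×58, 2.4×0.875×0.75×58) = 40.781 kips/bolt; interior L_c = 3.4375 − 0.9375 = 2.5, R_n = 91.35 kips/bolt. φR_n = 0.75 × (3×40.781 + 9×91.35) = 708.4 kips.
Tension yield (gross): A_g = 9.625×0.75 = 7.2188 in². φR_n = 0.90 × 36 × 7.2188 = 233.9 kips.
Governing: min(368.0, 708.4, 233.9) = 233.9 kips → gross-section yield.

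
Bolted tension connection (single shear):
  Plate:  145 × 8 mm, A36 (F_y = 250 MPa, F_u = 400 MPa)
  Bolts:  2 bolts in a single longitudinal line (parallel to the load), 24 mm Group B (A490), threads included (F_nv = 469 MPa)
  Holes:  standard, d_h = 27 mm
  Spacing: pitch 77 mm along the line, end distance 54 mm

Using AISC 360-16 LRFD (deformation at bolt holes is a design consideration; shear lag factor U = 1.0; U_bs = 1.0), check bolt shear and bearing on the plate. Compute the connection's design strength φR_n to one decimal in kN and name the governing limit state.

254.9 kN (bearing governs)

Bolt shear: A_b = π(24)²/4 = 452.39 mm². φR_n = 0.75 × 469 × 452.39 × 2 × 1 = 318.3 kN.
Bearing (8 mm plate, F_u = 400 MPa): end bolts L_c = 54 − 27/2 = 40.5, R_n = min(1.2×40.5×8×400, 2.4×24×8×400) = 155.52 kN/bolt; interior L_c = 77 − 27 = 50, R_n = 184.32 kN/bolt. φR_n = 0.75 × (1×155.52 + 1×184.32) = 254.9 kN.
Governing: min(318.3, 254.9) = 254.9 kN → bearing.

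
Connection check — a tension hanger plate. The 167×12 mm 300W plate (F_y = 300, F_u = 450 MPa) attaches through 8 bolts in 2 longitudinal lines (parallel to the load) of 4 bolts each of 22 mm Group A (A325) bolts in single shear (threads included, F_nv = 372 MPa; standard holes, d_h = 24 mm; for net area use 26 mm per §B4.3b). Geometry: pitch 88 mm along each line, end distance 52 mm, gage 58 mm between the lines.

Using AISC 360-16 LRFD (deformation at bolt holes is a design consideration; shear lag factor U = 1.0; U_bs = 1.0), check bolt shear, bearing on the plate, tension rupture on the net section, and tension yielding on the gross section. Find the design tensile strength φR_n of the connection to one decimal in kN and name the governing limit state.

Bolt shear: A_b = π(22)²/4 = 380.13 mm². φR_n = 0.75 × 372 × 380.13 × 8 × 1 = 848.5 kN.
Bearing (12 mm plate, F_u = 450 MPa): end bolts L_c = 52 − 24/2 = 40, R_n = min(1.2×40×12×450, 2.4×22×12×450) = 259.2 kN/bolt; interior L_c = 88 − 24 = 64, R_n = 285.12 kN/bolt. φR_n = 0.75 × (2×259.2 + 6×285.12) = 1671.8 kN.
Tension rupture (net): A_n = (167 − 2×26)×12 = 1380 mm² (U = 1.0, A_e = A_n). φR_n = 0.75 × 450 × 1380 = 465.8 kN.
Tension yield (gross): A_g = 167×12 = 2004 mm². φR_n = 0.90 × 300 × 2004 = 541.1 kN.
Governing: min(848.5, 1671.8, 465.8, 541.1) = 465.8 kN → net-section rupture.

465.8 kN (net-section rupture governs)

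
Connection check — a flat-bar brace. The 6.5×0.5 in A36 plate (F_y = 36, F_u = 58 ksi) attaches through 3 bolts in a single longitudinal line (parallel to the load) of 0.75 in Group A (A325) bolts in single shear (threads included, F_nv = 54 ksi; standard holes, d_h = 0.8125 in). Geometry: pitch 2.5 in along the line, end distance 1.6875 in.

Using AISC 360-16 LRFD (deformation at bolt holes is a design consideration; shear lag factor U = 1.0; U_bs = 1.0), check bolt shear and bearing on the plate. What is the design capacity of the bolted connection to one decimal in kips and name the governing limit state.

Bolt shear: A_b = π(0.75)²/4 = 0.44179 in². φR_n = 0.75 × 54 × 0.44179 × 3 × 1 = 53.7 kips.
Bearing (0.5 in plate, F_u = 58 ksi): end bolts L_c = 1.6875 − 0.8125/2 = 1.28125, R_n = min(1.2×1.28125×0.5×58, 2.4×0.75×0.5×58) = 44.588 kips/bolt; interior L_c = 2.5 − 0.8125 = 1.6875, R_n = 52.2 kips/bolt. φR_n = 0.75 × (1×44.588 + 2×52.2) = 111.7 kips.
Governing: min(53.7, 111.7) = 53.7 kips → bolt shear.

53.7 kips (bolt shear governs)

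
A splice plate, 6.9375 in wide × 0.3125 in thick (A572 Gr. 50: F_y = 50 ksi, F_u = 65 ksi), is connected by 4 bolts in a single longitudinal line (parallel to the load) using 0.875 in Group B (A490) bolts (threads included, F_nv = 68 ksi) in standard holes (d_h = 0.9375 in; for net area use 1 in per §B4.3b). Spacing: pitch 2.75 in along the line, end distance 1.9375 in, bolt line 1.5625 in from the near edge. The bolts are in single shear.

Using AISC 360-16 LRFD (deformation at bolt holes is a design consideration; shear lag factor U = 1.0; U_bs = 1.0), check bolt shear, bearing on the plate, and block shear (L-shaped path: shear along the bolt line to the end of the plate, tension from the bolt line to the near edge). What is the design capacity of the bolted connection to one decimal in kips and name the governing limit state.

Bolt shear: A_b = π(0.875)²/4 = 0.60132 in². φR_n = 0.75 × 68 × 0.60132 × 4 × 1 = 122.7 kips.
Bearing (0.3125 in plate, F_u = 65 ksi): end bolts L_c = 1.9375 − 0.9375/2 = 1.46875, R_n = min(1.2×1.46875×0.3125×65, 2.4×0.875×0.3125×65) = 35.801 kips/bolt; interior L_c = 2.75 − 0.9375 = 1.8125, R_n = 42.656 kips/bolt. φR_n = 0.75 × (1×35.801 + 3×42.656) = 122.8 kips.
Block shear: shear path 1×[1.9375+3×2.75] = 1×10.1875 in, A_gv = 3.1836, A_nv = 1×(10.1875 − 3.5×1)×0.3125 = 2.0898 in²; tension to near edge: (1.5625 − 0.5×1)×0.3125 = 0.33203 in². R_n = min(0.6×65×2.0898, 0.6×50×3.1836) + 1.0×65×0.33203 = min(81.502, 95.508) + 21.582 = 103.08 kips. φR_n = 0.75 × 103.08 = 77.3 kips.
Governing: min(122.7, 122.8, 77.3) = 77.3 kips → block shear.

77.3 kips (block shear governs)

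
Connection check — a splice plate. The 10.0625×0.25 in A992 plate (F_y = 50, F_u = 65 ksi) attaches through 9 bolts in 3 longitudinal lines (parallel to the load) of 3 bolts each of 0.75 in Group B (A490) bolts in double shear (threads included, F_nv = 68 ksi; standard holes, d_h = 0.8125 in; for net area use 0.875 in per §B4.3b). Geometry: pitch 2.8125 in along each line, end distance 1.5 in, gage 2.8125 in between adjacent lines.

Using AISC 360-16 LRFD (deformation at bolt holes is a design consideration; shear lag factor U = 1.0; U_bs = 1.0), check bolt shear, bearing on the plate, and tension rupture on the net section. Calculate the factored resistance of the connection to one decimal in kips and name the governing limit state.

Bolt shear: A_b = π(0.75)²/4 = 0.44179 in². φR_n = 0.75 × 68 × 0.44179 × 9 × 2 = 405.6 kips.
Bearing (0.25 in plate, F_u = 65 ksi): end bolts L_c = 1.5 − 0.8125/2 = 1.09375, R_n = min(1.2×1.09375×0.25×65, 2.4×0.75×0.25×65) = 21.328 kips/bolt; interior L_c = 2.8125 − 0.8125 = 2, R_n = 29.25 kips/bolt. φR_n = 0.75 × (3×21.328 + 6×29.25) = 179.6 kips.
Tension rupture (net): A_n = (10.0625 − 3×0.875)×0.25 = 1.8594 in² (U = 1.0, A_e = A_n). φR_n = 0.75 × 65 × 1.8594 = 90.6 kips.
Governing: min(405.6, 179.6, 90.6) = 90.6 kips → net-section rupture.

90.6 kips (net-section rupture governs)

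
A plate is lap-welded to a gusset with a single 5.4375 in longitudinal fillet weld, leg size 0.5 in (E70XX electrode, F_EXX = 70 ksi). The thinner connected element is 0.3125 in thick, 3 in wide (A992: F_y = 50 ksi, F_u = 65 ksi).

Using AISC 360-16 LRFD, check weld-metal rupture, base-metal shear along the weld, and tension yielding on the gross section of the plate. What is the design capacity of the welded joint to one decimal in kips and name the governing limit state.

42.2 kips (gross-section yield governs)

Weld metal: throat = 0.707×0.5 = 0.3535 in, L = 5.4375 in. φR_n = 0.75 × 0.6 × 70 × 0.3535 × 5.4375 = 60.5 kips.
Base metal shear (0.3125 in plate): yield φR_n = 1.0×0.6×50×0.3125×5.4375 = 51.0 kips; rupture φR_n = 0.75×0.6×65×0.3125×5.4375 = 49.7 kips; take 49.7 kips (rupture).
Tension yield (gross): A_g = 3×0.3125 = 0.9375 in². φR_n = 0.90 × 50 × 0.9375 = 42.2 kips.
Governing: min(60.5, 49.7, 42.2) = 42.2 kips → gross-section yield.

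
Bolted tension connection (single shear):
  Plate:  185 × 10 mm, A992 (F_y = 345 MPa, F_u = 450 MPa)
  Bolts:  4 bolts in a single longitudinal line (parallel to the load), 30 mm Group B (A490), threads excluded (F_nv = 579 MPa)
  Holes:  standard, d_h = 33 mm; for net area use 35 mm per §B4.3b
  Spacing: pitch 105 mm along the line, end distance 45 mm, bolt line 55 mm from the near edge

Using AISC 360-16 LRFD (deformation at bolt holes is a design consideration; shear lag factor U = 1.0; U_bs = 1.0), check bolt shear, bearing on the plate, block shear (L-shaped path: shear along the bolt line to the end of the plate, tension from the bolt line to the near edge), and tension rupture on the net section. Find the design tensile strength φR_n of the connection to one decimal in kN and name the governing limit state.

506.3 kN (net-section rupture governs)

Bolt shear: A_b = π(30)²/4 = 706.86 mm². φR_n = 0.75 × 579 × 706.86 × 4 × 1 = 1227.8 kN.
Bearing (10 mm plate, F_u = 450 MPa): end bolts L_c = 45 − 33/2 = 28.5, R_n = min(1.2×28.5×10×450, 2.4×30×10×450) = 153.9 kN/bolt; interior L_c = 105 − 33 = 72, R_n = 324 kN/bolt. φR_n = 0.75 × (1×153.9 + 3×324) = 844.4 kN.
Block shear: shear path 1×[45+3×105] = 1×360 mm, A_gv = 3600, A_nv = 1×(360 − 3.5×35)×10 = 2375 mm²; tension to near edge: (55 − 0.5×35)×10 = 375 mm². R_n = min(0.6×450×2375, 0.6×345×3600) + 1.0×450×375 = min(641.25, 745.2) + 168.75 = 810 kN. φR_n = 0.75 × 810 = 607.5 kN.
Tension rupture (net): A_n = (185 − 1×35)×10 = 1500 mm² (U = 1.0, A_e = A_n). φR_n = 0.75 × 450 × 1500 = 506.3 kN.
Governing: min(1227.8, 844.4, 607.5, 506.3) = 506.3 kN → net-section rupture.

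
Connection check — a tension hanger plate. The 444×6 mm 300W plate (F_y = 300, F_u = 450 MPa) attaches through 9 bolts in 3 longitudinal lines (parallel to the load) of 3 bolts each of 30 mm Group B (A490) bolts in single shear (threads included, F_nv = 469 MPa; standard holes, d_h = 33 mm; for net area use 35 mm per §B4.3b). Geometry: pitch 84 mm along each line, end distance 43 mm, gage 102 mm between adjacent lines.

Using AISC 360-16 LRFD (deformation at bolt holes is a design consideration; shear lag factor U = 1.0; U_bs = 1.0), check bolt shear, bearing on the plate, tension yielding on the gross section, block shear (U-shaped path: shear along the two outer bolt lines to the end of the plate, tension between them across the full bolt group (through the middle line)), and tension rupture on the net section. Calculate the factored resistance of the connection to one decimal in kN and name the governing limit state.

Bolt shear: A_b = π(30)²/4 = 706.86 mm². φR_n = 0.75 × 469 × 706.86 × 9 × 1 = 2237.7 kN.
Bearing (6 mm plate, F_u = 450 MPa): end bolts L_c = 43 − 33/2 = 26.5, R_n = min(1.2×26.5×6×450, 2.4×30×6×450) = 85.86 kN/bolt; interior L_c = 84 − 33 = 51, R_n = 165.24 kN/bolt. φR_n = 0.75 × (3×85.86 + 6×165.24) = 936.8 kN.
Tension yield (gross): A_g = 444×6 = 2664 mm². φR_n = 0.90 × 300 × 2664 = 719.3 kN.
Block shear: shear path 2×[43+2×84] = 2×211 mm, A_gv = 2532, A_nv = 2×(211 − 2.5×35)×6 = 1482 mm²; tension across gage: (204 − 2×35)×6 = 804 mm². R_n = min(0.6×450×1482, 0.6×300×2532) + 1.0×450×804 = min(400.14, 455.76) + 361.8 = 761.94 kN. φR_n = 0.75 × 761.94 = 571.5 kN.
Tension rupture (net): A_n = (444 − 3×35)×6 = 2034 mm² (U = 1.0, A_e = A_n). φR_n = 0.75 × 450 × 2034 = 686.5 kN.
Governing: min(2237.7, 936.8, 719.3, 571.5, 686.5) = 571.5 kN → block shear.

571.5 kN (block shear governs)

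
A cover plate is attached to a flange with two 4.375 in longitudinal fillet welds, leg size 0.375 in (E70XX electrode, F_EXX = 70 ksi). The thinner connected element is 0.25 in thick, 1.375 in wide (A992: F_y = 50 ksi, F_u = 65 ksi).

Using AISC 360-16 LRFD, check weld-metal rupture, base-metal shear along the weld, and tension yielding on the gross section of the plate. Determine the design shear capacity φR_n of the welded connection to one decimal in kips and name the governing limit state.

15.5 kips (gross-section yield governs)

Weld metal: throat = 0.707×0.375 = 0.26513 in, L = 2×4.375 = 8.75 in. φR_n = 0.75 × 0.6 × 70 × 0.26513 × 8.75 = 73.1 kips.
Base metal shear (0.25 in plate): yield φR_n = 1.0×0.6×50×0.25×8.75 = 65.6 kips; rupture φR_n = 0.75×0.6×65×0.25×8.75 = 64.0 kips; take 64.0 kips (rupture).
Tension yield (gross): A_g = 1.375×0.25 = 0.34375 in². φR_n = 0.90 × 50 × 0.34375 = 15.5 kips.
Governing: min(73.1, 64.0, 15.5) = 15.5 kips → gross-section yield.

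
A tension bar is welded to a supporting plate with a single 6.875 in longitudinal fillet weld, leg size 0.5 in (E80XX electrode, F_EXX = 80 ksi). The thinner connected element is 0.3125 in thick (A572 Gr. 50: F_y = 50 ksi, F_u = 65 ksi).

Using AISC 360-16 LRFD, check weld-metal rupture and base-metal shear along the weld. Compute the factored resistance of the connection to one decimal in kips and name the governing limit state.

Weld metal: throat = 0.707×0.5 = 0.3535 in, L = 6.875 in. φR_n = 0.75 × 0.6 × 80 × 0.3535 × 6.875 = 87.5 kips.
Base metal shear (0.3125 in plate): yield φR_n = 1.0×0.6×50×0.3125×6.875 = 64.5 kips; rupture φR_n = 0.75×0.6×65×0.3125×6.875 = 62.8 kips; take 62.8 kips (rupture).
Governing: min(87.5, 62.8) = 62.8 kips → base-metal shear.

62.8 kips (base-metal shear governs)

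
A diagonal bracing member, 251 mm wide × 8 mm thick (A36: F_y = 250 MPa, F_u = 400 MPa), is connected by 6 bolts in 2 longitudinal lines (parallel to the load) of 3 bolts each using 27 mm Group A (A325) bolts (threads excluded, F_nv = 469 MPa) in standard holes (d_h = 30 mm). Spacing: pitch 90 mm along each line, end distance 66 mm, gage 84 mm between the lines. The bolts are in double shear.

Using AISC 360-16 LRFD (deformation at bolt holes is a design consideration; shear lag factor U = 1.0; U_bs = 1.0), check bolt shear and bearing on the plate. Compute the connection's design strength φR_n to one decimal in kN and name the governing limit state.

915.8 kN (bearing governs)

Bolt shear: A_b = π(27)²/4 = 572.56 mm². φR_n = 0.75 × 469 × 572.56 × 6 × 2 = 2416.8 kN.
Bearing (8 mm plate, F_u = 400 MPa): end bolts L_c = 66 − 30/2 = 51, R_n = min(1.2×51×8×400, 2.4×27×8×400) = 195.84 kN/bolt; interior L_c = 90 − 30 = 60, R_n = 207.36 kN/bolt. φR_n = 0.75 × (2×195.84 + 4×207.36) = 915.8 kN.
Governing: min(2416.8, 915.8) = 915.8 kN → bearing.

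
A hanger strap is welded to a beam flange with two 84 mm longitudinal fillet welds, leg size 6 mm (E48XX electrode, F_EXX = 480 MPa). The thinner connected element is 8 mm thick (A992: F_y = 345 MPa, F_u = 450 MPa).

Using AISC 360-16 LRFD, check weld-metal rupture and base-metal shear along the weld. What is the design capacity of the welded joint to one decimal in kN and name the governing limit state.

153.9 kN (weld metal governs)

Weld metal: throat = 0.707×6 = 4.242 mm, L = 2×84 = 168 mm. φR_n = 0.75 × 0.6 × 480 × 4.242 × 168 = 153.9 kN.
Base metal shear (8 mm plate): yield φR_n = 1.0×0.6×345×8×168 = 278.2 kN; rupture φR_n = 0.75×0.6×450×8×168 = 272.2 kN; take 272.2 kN (rupture).
Governing: min(153.9, 272.2) = 153.9 kN → weld metal.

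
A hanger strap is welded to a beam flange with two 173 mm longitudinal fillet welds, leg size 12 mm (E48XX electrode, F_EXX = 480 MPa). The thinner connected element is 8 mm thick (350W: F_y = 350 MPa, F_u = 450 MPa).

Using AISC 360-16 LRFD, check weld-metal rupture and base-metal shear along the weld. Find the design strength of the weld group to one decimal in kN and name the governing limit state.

Weld metal: throat = 0.707×12 = 8.484 mm, L = 2×173 = 346 mm. φR_n = 0.75 × 0.6 × 480 × 8.484 × 346 = 634.1 kN.
Base metal shear (8 mm plate): yield φR_n = 1.0×0.6×350×8×346 = 581.3 kN; rupture φR_n = 0.75×0.6×450×8×346 = 560.5 kN; take 560.5 kN (rupture).
Governing: min(634.1, 560.5) = 560.5 kN → base-metal shear.

560.5 kN (base-metal shear governs)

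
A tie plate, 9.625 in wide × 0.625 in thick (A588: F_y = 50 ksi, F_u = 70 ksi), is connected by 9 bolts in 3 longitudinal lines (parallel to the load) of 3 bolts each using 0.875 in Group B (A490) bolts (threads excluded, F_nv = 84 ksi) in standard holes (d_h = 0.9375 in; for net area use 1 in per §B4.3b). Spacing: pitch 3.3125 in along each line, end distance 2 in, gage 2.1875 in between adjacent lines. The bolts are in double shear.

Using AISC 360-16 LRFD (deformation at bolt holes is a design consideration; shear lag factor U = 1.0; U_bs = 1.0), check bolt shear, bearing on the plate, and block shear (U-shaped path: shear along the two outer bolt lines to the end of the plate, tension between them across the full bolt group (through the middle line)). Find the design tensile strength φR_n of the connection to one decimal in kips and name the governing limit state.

Bolt shear: A_b = π(0.875)²/4 = 0.60132 in². φR_n = 0.75 × 84 × 0.60132 × 9 × 2 = 681.9 kips.
Bearing (0.625 in plate, F_u = 70 ksi): end bolts L_c = 2 − 0.9375/2 = 1.53125, R_n = min(1.2×1.53125×0.625×70, 2.4×0.875×0.625×70) = 80.391 kips/bolt; interior L_c = 3.3125 − 0.9375 = 2.375, R_n = 91.875 kips/bolt. φR_n = 0.75 × (3×80.391 + 6×91.875) = 594.3 kips.
Block shear: shear path 2×[2+2×3.3125] = 2×8.625 in, A_gv = 10.781, A_nv = 2×(8.625 − 2.5×1)×0.625 = 7.6563 in²; tension across gage: (4.375 − 2×1)×0.625 = 1.4844 in². R_n = min(0.6×70×7.6563, 0.6×50×10.781) + 1.0×70×1.4844 = min(321.56, 323.43) + 103.91 = 425.47 kips. φR_n = 0.75 × 425.47 = 319.1 kips.
Governing: min(681.9, 594.3, 319.1) = 319.1 kips → block shear.

319.1 kips (block shear governs)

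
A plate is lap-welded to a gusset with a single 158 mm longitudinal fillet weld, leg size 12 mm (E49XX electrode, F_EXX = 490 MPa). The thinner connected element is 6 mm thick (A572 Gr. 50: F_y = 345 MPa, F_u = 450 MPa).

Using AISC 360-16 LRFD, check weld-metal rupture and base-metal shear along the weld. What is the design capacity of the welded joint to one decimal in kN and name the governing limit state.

192.0 kN (base-metal shear governs)

Weld metal: throat = 0.707×12 = 8.484 mm, L = 158 mm. φR_n = 0.75 × 0.6 × 490 × 8.484 × 158 = 295.6 kN.
Base metal shear (6 mm plate): yield φR_n = 1.0×0.6×345×6×158 = 196.2 kN; rupture φR_n = 0.75×0.6×450×6×158 = 192.0 kN; take 192.0 kN (rupture).
Governing: min(295.6, 192.0) = 192.0 kN → base-metal shear.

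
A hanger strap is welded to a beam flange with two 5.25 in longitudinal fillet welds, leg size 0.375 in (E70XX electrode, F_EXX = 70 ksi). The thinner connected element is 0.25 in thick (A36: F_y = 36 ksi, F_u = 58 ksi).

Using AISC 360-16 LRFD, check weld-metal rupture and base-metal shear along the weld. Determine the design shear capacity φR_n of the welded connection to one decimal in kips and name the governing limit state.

56.7 kips (base-metal shear governs)

Weld metal: throat = 0.707×0.375 = 0.26513 in, L = 2×5.25 = 10.5 in. φR_n = 0.75 × 0.6 × 70 × 0.26513 × 10.5 = 87.7 kips.
Base metal shear (0.25 in plate): yield φR_n = 1.0×0.6×36×0.25×10.5 = 56.7 kips; rupture φR_n = 0.75×0.6×58×0.25×10.5 = 68.5 kips; take 56.7 kips (yield).
Governing: min(87.7, 56.7) = 56.7 kips → base-metal shear.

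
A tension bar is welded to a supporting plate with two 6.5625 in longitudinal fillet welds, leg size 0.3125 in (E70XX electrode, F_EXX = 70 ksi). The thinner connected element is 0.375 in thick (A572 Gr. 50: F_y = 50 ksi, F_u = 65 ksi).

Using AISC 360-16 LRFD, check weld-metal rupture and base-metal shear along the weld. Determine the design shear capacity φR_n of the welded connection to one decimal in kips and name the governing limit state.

Weld metal: throat = 0.707×0.3125 = 0.22094 in, L = 2×6.5625 = 13.125 in. φR_n = 0.75 × 0.6 × 70 × 0.22094 × 13.125 = 91.3 kips.
Base metal shear (0.375 in plate): yield φR_n = 1.0×0.6×50×0.375×13.125 = 147.7 kips; rupture φR_n = 0.75×0.6×65×0.375×13.125 = 144.0 kips; take 144.0 kips (rupture).
Governing: min(91.3, 144.0) = 91.3 kips → weld metal.

91.3 kips (weld metal governs)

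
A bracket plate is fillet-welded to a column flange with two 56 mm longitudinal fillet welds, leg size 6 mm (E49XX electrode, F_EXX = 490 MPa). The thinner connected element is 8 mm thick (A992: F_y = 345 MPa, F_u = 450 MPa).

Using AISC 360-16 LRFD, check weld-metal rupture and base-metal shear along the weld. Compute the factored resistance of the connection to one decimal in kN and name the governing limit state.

104.8 kN (weld metal governs)

Weld metal: throat = 0.707×6 = 4.242 mm, L = 2×56 = 112 mm. φR_n = 0.75 × 0.6 × 490 × 4.242 × 112 = 104.8 kN.
Base metal shear (8 mm plate): yield φR_n = 1.0×0.6×345×8×112 = 185.5 kN; rupture φR_n = 0.75×0.6×450×8×112 = 181.4 kN; take 181.4 kN (rupture).
Governing: min(104.8, 181.4) = 104.8 kN → weld metal.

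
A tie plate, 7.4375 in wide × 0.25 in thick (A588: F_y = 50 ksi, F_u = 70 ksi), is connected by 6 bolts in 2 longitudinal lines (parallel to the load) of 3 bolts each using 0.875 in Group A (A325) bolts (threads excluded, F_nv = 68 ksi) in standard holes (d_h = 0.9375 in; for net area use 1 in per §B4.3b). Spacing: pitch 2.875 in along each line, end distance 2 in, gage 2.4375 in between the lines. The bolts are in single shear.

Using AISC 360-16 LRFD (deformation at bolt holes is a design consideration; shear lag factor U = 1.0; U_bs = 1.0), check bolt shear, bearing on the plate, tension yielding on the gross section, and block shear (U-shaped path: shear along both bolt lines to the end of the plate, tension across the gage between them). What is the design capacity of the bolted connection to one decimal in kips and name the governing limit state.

Bolt shear: A_b = π(0.875)²/4 = 0.60132 in². φR_n = 0.75 × 68 × 0.60132 × 6 × 1 = 184.0 kips.
Bearing (0.25 in plate, F_u = 70 ksi): end bolts L_c = 2 − 0.9375/2 = 1.53125, R_n = min(1.2×1.53125×0.25×70, 2.4×0.875×0.25×70) = 32.156 kips/bolt; interior L_c = 2.875 − 0.9375 = 1.9375, R_n = 36.75 kips/bolt. φR_n = 0.75 × (2×32.156 + 4×36.75) = 158.5 kips.
Tension yield (gross): A_g = 7.4375×0.25 = 1.8594 in². φR_n = 0.90 × 50 × 1.8594 = 83.7 kips.
Block shear: shear path 2×[2+2×2.875] = 2×7.75 in, A_gv = 3.875, A_nv = 2×(7.75 − 2.5×1)×0.25 = 2.625 in²; tension across gage: (2.4375 − 1×1)×0.25 = 0.35938 in². R_n = min(0.6×70×2.625, 0.6×50×3.875) + 1.0×70×0.35938 = min(110.25, 116.25) + 25.157 = 135.41 kips. φR_n = 0.75 × 135.41 = 101.6 kips.
Governing: min(184.0, 158.5, 83.7, 101.6) = 83.7 kips → gross-section yield.

83.7 kips (gross-section yield governs)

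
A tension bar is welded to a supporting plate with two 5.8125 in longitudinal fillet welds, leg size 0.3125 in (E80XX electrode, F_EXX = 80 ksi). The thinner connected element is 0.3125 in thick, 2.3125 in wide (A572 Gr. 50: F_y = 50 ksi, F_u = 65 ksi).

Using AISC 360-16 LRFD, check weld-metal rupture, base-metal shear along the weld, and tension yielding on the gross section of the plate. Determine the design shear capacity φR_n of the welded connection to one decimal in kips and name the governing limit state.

Weld metal: throat = 0.707×0.3125 = 0.22094 in, L = 2×5.8125 = 11.625 in. φR_n = 0.75 × 0.6 × 80 × 0.22094 × 11.625 = 92.5 kips.
Base metal shear (0.3125 in plate): yield φR_n = 1.0×0.6×50×0.3125×11.625 = 109.0 kips; rupture φR_n = 0.75×0.6×65×0.3125×11.625 = 106.3 kips; take 106.3 kips (rupture).
Tension yield (gross): A_g = 2.3125×0.3125 = 0.72266 in². φR_n = 0.90 × 50 × 0.72266 = 32.5 kips.
Governing: min(92.5, 106.3, 32.5) = 32.5 kips → gross-section yield.

32.5 kips (gross-section yield governs)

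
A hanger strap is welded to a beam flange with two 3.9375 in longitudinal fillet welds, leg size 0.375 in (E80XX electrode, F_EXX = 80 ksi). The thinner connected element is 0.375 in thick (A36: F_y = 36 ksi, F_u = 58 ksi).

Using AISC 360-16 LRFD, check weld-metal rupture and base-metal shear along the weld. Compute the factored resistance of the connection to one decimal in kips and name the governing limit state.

63.8 kips (base-metal shear governs)

Weld metal: throat = 0.707×0.375 = 0.26513 in, L = 2×3.9375 = 7.875 in. φR_n = 0.75 × 0.6 × 80 × 0.26513 × 7.875 = 75.2 kips.
Base metal shear (0.375 in plate): yield φR_n = 1.0×0.6×36×0.375×7.875 = 63.8 kips; rupture φR_n = 0.75×0.6×58×0.375×7.875 = 77.1 kips; take 63.8 kips (yield).
Governing: min(75.2, 63.8) = 63.8 kips → base-metal shear.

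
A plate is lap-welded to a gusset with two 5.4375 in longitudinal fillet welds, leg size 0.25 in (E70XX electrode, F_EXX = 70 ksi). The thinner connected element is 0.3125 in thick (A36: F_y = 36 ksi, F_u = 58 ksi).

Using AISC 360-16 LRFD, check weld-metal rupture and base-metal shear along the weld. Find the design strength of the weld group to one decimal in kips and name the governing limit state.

60.5 kips (weld metal governs)

Weld metal: throat = 0.707×0.25 = 0.17675 in, L = 2×5.4375 = 10.875 in. φR_n = 0.75 × 0.6 × 70 × 0.17675 × 10.875 = 60.5 kips.
Base metal shear (0.3125 in plate): yield φR_n = 1.0×0.6×36×0.3125×10.875 = 73.4 kips; rupture φR_n = 0.75×0.6×58×0.3125×10.875 = 88.7 kips; take 73.4 kips (yield).
Governing: min(60.5, 73.4) = 60.5 kips → weld metal.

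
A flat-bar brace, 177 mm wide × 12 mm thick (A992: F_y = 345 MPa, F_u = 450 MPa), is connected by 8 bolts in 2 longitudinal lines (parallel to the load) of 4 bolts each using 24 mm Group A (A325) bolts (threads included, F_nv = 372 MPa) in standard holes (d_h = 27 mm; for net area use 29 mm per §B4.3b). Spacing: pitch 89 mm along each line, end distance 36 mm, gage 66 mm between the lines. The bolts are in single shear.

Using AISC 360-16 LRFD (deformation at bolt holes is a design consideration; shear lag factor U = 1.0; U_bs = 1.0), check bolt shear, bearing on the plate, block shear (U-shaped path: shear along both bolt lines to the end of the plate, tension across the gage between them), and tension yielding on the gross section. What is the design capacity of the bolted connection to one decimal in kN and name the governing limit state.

659.5 kN (gross-section yield governs)

Bolt shear: A_b = π(24)²/4 = 452.39 mm². φR_n = 0.75 × 372 × 452.39 × 8 × 1 = 1009.7 kN.
Bearing (12 mm plate, F_u = 450 MPa): end bolts L_c = 36 − 27/2 = 22.5, R_n = min(1.2×22.5×12×450, 2.4×24×12×450) = 145.8 kN/bolt; interior L_c = 89 − 27 = 62, R_n = 311.04 kN/bolt. φR_n = 0.75 × (2×145.8 + 6×311.04) = 1618.4 kN.
Block shear: shear path 2×[36+3×89] = 2×303 mm, A_gv = 7272, A_nv = 2×(303 − 3.5×29)×12 = 4836 mm²; tension across gage: (66 − 1×29)×12 = 444 mm². R_n = min(0.6×450×4836, 0.6×345×7272) + 1.0×450×444 = min(1305.7, 1505.3) + 199.8 = 1505.5 kN. φR_n = 0.75 × 1505.5 = 1129.1 kN.
Tension yield (gross): A_g = 177×12 = 2124 mm². φR_n = 0.90 × 345 × 2124 = 659.5 kN.
Governing: min(1009.7, 1618.4, 1129.1, 659.5) = 659.5 kN → gross-section yield.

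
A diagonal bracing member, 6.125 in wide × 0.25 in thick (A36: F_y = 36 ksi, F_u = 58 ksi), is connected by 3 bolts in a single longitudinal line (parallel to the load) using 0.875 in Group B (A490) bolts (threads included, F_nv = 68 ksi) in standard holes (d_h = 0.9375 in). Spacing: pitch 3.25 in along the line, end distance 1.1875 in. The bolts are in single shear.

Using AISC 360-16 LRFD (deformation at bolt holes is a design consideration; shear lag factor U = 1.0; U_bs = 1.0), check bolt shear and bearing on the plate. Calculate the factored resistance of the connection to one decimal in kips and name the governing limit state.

55.1 kips (bearing governs)

Bolt shear: A_b = π(0.875)²/4 = 0.60132 in². φR_n = 0.75 × 68 × 0.60132 × 3 × 1 = 92.0 kips.
Bearing (0.25 in plate, F_u = 58 ksi): end bolts L_c = 1.1875 − 0.9375/2 = 0.71875, R_n = min(1.2×0.71875×0.25×58, 2.4×0.875×0.25×58) = 12.506 kips/bolt; interior L_c = 3.25 − 0.9375 = 2.3125, R_n = 30.45 kips/bolt. φR_n = 0.75 × (1×12.506 + 2×30.45) = 55.1 kips.
Governing: min(92.0, 55.1) = 55.1 kips → bearing.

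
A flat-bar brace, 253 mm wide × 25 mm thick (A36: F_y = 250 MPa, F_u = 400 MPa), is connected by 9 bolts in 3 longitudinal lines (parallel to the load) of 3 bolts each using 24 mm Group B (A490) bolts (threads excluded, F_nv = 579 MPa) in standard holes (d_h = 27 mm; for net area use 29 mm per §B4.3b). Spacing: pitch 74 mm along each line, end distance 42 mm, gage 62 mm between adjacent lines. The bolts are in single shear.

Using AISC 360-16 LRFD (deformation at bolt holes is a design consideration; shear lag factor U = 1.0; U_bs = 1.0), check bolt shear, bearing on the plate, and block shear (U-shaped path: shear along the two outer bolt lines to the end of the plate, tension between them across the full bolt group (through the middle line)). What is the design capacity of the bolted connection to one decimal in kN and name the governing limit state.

Bolt shear: A_b = π(24)²/4 = 452.39 mm². φR_n = 0.75 × 579 × 452.39 × 9 × 1 = 1768.1 kN.
Bearing (25 mm plate, F_u = 400 MPa): end bolts L_c = 42 − 27/2 = 28.5, R_n = min(1.2×28.5×25×400, 2.4×24×25×400) = 342 kN/bolt; interior L_c = 74 − 27 = 47, R_n = 564 kN/bolt. φR_n = 0.75 × (3×342 + 6×564) = 3307.5 kN.
Block shear: shear path 2×[42+2×74] = 2×190 mm, A_gv = 9500, A_nv = 2×(190 − 2.5×29)×25 = 5875 mm²; tension across gage: (124 − 2×29)×25 = 1650 mm². R_n = min(0.6×400×5875, 0.6×250×9500) + 1.0×400×1650 = min(1410, 1425) + 660 = 2070 kN. φR_n = 0.75 × 2070 = 1552.5 kN.
Governing: min(1768.1, 3307.5, 1552.5) = 1552.5 kN → block shear.

1552.5 kN (block shear governs)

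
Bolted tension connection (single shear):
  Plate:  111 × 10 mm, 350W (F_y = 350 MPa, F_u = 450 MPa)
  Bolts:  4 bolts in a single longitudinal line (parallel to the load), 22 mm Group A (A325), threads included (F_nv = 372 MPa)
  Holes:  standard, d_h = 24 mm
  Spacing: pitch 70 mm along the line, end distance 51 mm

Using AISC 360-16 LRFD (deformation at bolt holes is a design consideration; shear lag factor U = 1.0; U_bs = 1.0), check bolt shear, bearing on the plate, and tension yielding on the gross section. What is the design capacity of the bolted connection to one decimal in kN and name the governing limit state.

349.7 kN (gross-section yield governs)

Bolt shear: A_b = π(22)²/4 = 380.13 mm². φR_n = 0.75 × 372 × 380.13 × 4 × 1 = 424.2 kN.
Bearing (10 mm plate, F_u = 450 MPa): end bolts L_c = 51 − 24/2 = 39, R_n = min(1.2×39×10×450, 2.4×22×10×450) = 210.6 kN/bolt; interior L_c = 70 − 24 = 46, R_n = 237.6 kN/bolt. φR_n = 0.75 × (1×210.6 + 3×237.6) = 692.6 kN.
Tension yield (gross): A_g = 111×10 = 1110 mm². φR_n = 0.90 × 350 × 1110 = 349.7 kN.
Governing: min(424.2, 692.6, 349.7) = 349.7 kN → gross-section yield.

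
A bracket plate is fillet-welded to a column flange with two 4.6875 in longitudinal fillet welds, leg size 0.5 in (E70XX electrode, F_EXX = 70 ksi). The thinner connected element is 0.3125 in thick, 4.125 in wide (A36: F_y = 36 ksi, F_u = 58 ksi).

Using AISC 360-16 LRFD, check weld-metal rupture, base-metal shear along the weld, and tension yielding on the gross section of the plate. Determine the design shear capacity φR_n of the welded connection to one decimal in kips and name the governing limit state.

Weld metal: throat = 0.707×0.5 = 0.3535 in, L = 2×4.6875 = 9.375 in. φR_n = 0.75 × 0.6 × 70 × 0.3535 × 9.375 = 104.4 kips.
Base metal shear (0.3125 in plate): yield φR_n = 1.0×0.6×36×0.3125×9.375 = 63.3 kips; rupture φR_n = 0.75×0.6×58×0.3125×9.375 = 76.5 kips; take 63.3 kips (yield).
Tension yield (gross): A_g = 4.125×0.3125 = 1.2891 in². φR_n = 0.90 × 36 × 1.2891 = 41.8 kips.
Governing: min(104.4, 63.3, 41.8) = 41.8 kips → gross-section yield.

41.8 kips (gross-section yield governs)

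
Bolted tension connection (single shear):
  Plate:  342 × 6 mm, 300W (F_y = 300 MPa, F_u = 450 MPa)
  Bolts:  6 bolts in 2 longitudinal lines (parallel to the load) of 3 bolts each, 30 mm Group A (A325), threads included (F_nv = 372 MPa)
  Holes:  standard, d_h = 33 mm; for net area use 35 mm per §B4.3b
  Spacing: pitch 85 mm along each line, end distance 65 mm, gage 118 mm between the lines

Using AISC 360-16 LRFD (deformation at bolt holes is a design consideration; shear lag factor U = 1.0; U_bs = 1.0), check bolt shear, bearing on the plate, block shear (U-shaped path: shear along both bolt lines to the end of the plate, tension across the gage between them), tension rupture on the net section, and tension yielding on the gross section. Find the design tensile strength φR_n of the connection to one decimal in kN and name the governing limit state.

526.5 kN (block shear governs)

Bolt shear: A_b = π(30)²/4 = 706.86 mm². φR_n = 0.75 × 372 × 706.86 × 6 × 1 = 1183.3 kN.
Bearing (6 mm plate, F_u = 450 MPa): end bolts L_c = 65 − 33/2 = 48.5, R_n = min(1.2×48.5×6×450, 2.4×30×6×450) = 157.14 kN/bolt; interior L_c = 85 − 33 = 52, R_n = 168.48 kN/bolt. φR_n = 0.75 × (2×157.14 + 4×168.48) = 741.2 kN.
Block shear: shear path 2×[65+2×85] = 2×235 mm, A_gv = 2820, A_nv = 2×(235 − 2.5×35)×6 = 1770 mm²; tension across gage: (118 − 1×35)×6 = 498 mm². R_n = min(0.6×450×1770, 0.6×300×2820) + 1.0×450×498 = min(477.9, 507.6) + 224.1 = 702 kN. φR_n = 0.75 × 702 = 526.5 kN.
Tension rupture (net): A_n = (342 − 2×35)×6 = 1632 mm² (U = 1.0, A_e = A_n). φR_n = 0.75 × 450 × 1632 = 550.8 kN.
Tension yield (gross): A_g = 342×6 = 2052 mm². φR_n = 0.90 × 300 × 2052 = 554.0 kN.
Governing: min(1183.3, 741.2, 526.5, 550.8, 554.0) = 526.5 kN → block shear.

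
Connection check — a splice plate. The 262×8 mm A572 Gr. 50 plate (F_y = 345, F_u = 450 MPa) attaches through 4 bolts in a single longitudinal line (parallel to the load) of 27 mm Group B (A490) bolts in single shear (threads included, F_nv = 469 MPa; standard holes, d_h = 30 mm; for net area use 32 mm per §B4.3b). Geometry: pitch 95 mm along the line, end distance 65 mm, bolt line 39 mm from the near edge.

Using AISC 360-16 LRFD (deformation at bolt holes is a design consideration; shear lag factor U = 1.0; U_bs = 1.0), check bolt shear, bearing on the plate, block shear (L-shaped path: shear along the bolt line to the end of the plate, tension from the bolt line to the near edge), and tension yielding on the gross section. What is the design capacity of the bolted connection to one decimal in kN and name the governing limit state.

447.7 kN (block shear governs)

Bolt shear: A_b = π(27)²/4 = 572.56 mm². φR_n = 0.75 × 469 × 572.56 × 4 × 1 = 805.6 kN.
Bearing (8 mm plate, F_u = 450 MPa): end bolts L_c = 65 − 30/2 = 50, R_n = min(1.2×50×8×450, 2.4×27×8×450) = 216 kN/bolt; interior L_c = 95 − 30 = 65, R_n = 233.28 kN/bolt. φR_n = 0.75 × (1×216 + 3×233.28) = 686.9 kN.
Block shear: shear path 1×[65+3×95] = 1×350 mm, A_gv = 2800, A_nv = 1×(350 − 3.5×32)×8 = 1904 mm²; tension to near edge: (39 − 0.5×32)×8 = 184 mm². R_n = min(0.6×450×1904, 0.6×345×2800) + 1.0×450×184 = min(514.08, 579.6) + 82.8 = 596.88 kN. φR_n = 0.75 × 596.88 = 447.7 kN.
Tension yield (gross): A_g = 262×8 = 2096 mm². φR_n = 0.90 × 345 × 2096 = 650.8 kN.
Governing: min(805.6, 686.9, 447.7, 650.8) = 447.7 kN → block shear.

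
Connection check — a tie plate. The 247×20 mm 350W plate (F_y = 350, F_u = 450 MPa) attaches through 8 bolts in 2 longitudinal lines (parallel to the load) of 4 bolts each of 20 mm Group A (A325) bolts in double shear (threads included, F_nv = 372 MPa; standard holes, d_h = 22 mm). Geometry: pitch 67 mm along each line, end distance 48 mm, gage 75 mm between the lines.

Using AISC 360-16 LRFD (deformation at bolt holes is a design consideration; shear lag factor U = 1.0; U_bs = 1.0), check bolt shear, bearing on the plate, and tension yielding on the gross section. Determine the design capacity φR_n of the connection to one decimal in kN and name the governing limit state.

Bolt shear: A_b = π(20)²/4 = 314.16 mm². φR_n = 0.75 × 372 × 314.16 × 8 × 2 = 1402.4 kN.
Bearing (20 mm plate, F_u = 450 MPa): end bolts L_c = 48 − 22/2 = 37, R_n = min(1.2×37×20×450, 2.4×20×20×450) = 399.6 kN/bolt; interior L_c = 67 − 22 = 45, R_n = 432 kN/bolt. φR_n = 0.75 × (2×399.6 + 6×432) = 2543.4 kN.
Tension yield (gross): A_g = 247×20 = 4940 mm². φR_n = 0.90 × 350 × 4940 = 1556.1 kN.
Governing: min(1402.4, 2543.4, 1556.1) = 1402.4 kN → bolt shear.

1402.4 kN (bolt shear governs)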